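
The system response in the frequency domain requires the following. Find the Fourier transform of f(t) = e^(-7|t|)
Using the standard pair: F{e^(-a|t|)} = 2a/(a^2+omega^2)
With a = 7: F(omega) = 14/(49+omega^2)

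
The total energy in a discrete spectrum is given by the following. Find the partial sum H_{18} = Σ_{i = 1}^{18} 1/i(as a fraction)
H_18=1+1/2+1/3+...+1/18
=14274301/4084080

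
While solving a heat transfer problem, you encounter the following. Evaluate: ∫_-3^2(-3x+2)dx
Step 1: Find antiderivative F(x)=(-3/2)x^2+2x
Step 2: F(2) - F(-3)=-2 - (-39/2)=35/2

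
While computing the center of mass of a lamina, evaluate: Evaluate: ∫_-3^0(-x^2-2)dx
Step 1: Find antiderivative F(x)=(-1/3)x^3 - 2x
Step 2: F(0) - F(-3)=0 - (15)=-15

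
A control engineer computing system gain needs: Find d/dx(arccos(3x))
d/dx[arccos(u)] = -u'/√(1-u²), u = 3x, u' = 3

Answer: -3/√(1 - 9x²)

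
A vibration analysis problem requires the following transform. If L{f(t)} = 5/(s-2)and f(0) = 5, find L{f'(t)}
L{f'(t)}=s·F(s) - f(0)=5s/(s-2)-5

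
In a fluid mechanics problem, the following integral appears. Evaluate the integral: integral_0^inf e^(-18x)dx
integral_0^inf e^(-18x) dx = [-1/18*e^(-18x)]_0^inf
= 0 - (-1/18) = 1/18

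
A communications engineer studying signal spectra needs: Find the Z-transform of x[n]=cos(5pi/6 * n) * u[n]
Z{cos(w0*n)*u[n]}=z(z - cos(w0))/(z^2-2z*cos(w0)+1)
With w0=5pi/6: X(z)=z(z - cos(5pi/6))/(z^2-2z*cos(5pi/6)+1)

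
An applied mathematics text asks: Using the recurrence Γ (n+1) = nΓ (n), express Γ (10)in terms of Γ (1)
Γ(10) = 9Γ(9) = 9·8Γ(8) = ... = 9!·Γ(1) = 362880·Γ(1)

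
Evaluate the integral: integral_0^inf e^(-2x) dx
integral_0^inf e^(-2x) dx=[-1/2*e^(-2x)]_0^inf
=0 - (-1/2)=1/2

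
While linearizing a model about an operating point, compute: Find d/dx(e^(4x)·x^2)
Product rule: (fg)'=f'g+fg'
f=e^(4x), f'=4·e^(4x)
g=x^2, g'=2x

Answer: 4·e^(4x)·x^2+2·e^(4x)·x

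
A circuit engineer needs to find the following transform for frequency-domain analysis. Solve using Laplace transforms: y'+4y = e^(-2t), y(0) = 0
Take L: sY - 0 + 4Y=1/(s + 2)
Y(s + 4)=1/(s + 2) + 0
Y=1/((s + 2)(s + 4)) + 0/(s + 4)
Partial fractions: 1/((s + 2)(s + 4))=(1/2)/(s + 2) - (1/2)/(s + 4)
So Y=(1/2)/(s + 2) - (1/2)/(s + 4)
Inverse Laplace transform (L^(-1){1/(s + 2)}=e^(-2t), L^(-1){1/(s + 4)}=e^(-4t)):

Answer: y(t)=(1/2)·e^(-2t) - (1/2)·e^(-4t)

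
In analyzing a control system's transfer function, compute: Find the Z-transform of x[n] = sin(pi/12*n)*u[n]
Z{sin(w0 * n) * u[n]}=z * sin(w0)/(z^2 - 2z * cos(w0) + 1)
With w0=pi/12: X(z)=z * sin(pi/12)/(z^2 - 2z * cos(pi/12) + 1)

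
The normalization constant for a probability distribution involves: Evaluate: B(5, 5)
B(x,y) = Γ(x)Γ(y)/Γ(x+y) = (x-1)!(y-1)!/(x+y-1)!
B(5,5) = 4!·4!/9! = 1/630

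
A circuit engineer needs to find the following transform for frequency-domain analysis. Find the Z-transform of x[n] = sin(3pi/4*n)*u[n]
Z{sin(w0 * n) * u[n]}=z * sin(w0)/(z^2-2z * cos(w0)+1)
With w0=3pi/4: X(z)=z * sin(3pi/4)/(z^2-2z * cos(3pi/4)+1)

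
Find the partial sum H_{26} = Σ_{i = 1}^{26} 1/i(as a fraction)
H_26=1+1/2+1/3+...+1/26
=34395742267/8923714800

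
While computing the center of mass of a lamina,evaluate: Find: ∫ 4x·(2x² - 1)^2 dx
Let u = 2x² - 1, du = 4x dx
∫ u^2 du = u^3/3 + C

Answer: (2x² - 1)^3/3 + C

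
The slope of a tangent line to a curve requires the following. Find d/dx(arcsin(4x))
d/dx[arcsin(u)]=u'/√(1-u²), u=4x, u'=4

Answer: 4/√(1-16x²)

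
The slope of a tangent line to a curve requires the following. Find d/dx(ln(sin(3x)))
Chain rule: d/dx[ln(u)]=u'/u where u=sin(3x)
u'=3cos(3x)

Answer: (3cos(3x))/(sin(3x))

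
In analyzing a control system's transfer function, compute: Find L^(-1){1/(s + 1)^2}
L^(-1){1/(s-a)^n}=t^(n-1)·e^(at)/(n-1)!
Here a=-1, n=2: t^1·e^(-t)/1

Answer: t·e^(-t)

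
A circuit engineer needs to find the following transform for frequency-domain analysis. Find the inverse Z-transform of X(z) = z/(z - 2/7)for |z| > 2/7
Standard pair: z/(z-a) <-> a^n*u[n] for causal signals
With a = 2/7: x[n] = (2/7)^n*u[n]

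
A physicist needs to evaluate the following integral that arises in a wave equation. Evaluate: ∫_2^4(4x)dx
Step 1: Find antiderivative F(x)=2x^2
Step 2: F(4) - F(2)=32 - (8)=24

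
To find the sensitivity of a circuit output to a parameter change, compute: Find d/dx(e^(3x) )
Chain rule: d/dx[e^u]=e^u · u' where u=3x
u'=3

Answer: 3·e^(3x)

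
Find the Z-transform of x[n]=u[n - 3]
Using the time-shift property: Z{u[n-3]} = z^(-3) * z/(z-1)
= z^(-2)/(z-1)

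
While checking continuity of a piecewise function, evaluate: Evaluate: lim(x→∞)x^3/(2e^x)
Apply L'Hôpital 3 times (∞/∞ each time):
Eventually get 3!/(2e^x) → 0

Answer: 0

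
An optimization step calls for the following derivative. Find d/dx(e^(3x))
Chain rule: d/dx[e^u] = e^u · u' where u = 3x
u' = 3

Answer: 3·e^(3x)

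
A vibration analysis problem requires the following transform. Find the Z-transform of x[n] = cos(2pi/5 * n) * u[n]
Z{cos(w0*n)*u[n]} = z(z - cos(w0))/(z^2 - 2z*cos(w0) + 1)
With w0 = 2pi/5: X(z) = z(z - cos(2pi/5))/(z^2 - 2z*cos(2pi/5) + 1)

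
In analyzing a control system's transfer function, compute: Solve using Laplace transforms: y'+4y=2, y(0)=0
Take L of both sides: sY(s)-0+4Y(s) = 2/s
Y(s)(s+4) = 2/s+0
Y(s) = 2/(s(s+4))+0/(s+4)
Partial fractions: 2/(s(s+4)) = (1/2)/s - (1/2)/(s+4)
So Y(s) = (1/2)/s - (1/2)/(s+4)
Inverse transform (L^(-1){1/s} = 1, L^(-1){1/(s+4)} = e^(-4t)):

Answer: y(t) = 1/2 - (1/2)·e^(-4t)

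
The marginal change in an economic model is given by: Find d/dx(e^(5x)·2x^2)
Product rule: (fg)' = f'g+fg'
f = e^(5x), f' = 5·e^(5x)
g = 2x^2, g' = 4x

Answer: 10·e^(5x)·x^2+4·e^(5x)·x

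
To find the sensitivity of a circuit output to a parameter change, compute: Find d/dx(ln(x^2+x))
Chain rule: d/dx[ln(u)] = u'/u where u = x^2 + x
u' = 2x + 1

Answer: (2x + 1)/(x^2 + x)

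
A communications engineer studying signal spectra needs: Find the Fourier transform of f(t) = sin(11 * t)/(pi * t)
sin(W*t)/(pi*t)=(W/pi)*sinc(W*t/pi) is the impulse response of the ideal low-pass filter with cutoff W (here W=11).
Its Fourier transform is a rectangular function:
F(omega)=1 for |omega| < 11, 0 otherwise

Answer: rect(omega/22) [i.e., 1 for |omega| < 11, 0 otherwise]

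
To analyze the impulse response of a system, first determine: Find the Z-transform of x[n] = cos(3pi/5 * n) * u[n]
Z{cos(w0 * n) * u[n]} = z(z - cos(w0))/(z^2 - 2z * cos(w0) + 1)
With w0 = 3pi/5: X(z) = z(z - cos(3pi/5))/(z^2 - 2z * cos(3pi/5) + 1)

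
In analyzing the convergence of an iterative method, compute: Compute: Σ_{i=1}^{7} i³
Using formula: Σ i^3=[n(n + 1)/2]²=[7·8/2]²=784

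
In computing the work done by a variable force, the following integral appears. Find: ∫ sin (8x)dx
Using substitution u = 8x: ∫ sin(u) du/8 = -cos(u)/8+C

Answer: (-1/8)cos(8x)+C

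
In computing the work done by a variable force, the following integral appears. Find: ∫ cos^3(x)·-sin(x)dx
Let u = cos(x), du = -sin(x) dx
∫ u^3 du = u^4/4 + C

Answer: cos^4(x)/4 + C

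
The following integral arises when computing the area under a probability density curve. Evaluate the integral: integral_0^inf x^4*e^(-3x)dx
This is a Gamma integral. Substitute u = 3x (du = 3 dx):
integral_0^inf x^4 * e^(-3x) dx = (1/3^5) integral_0^inf u^4 * e^(-u) du
= Gamma(5)/3^5 = 4!/3^5 = 24/243

Answer: 8/81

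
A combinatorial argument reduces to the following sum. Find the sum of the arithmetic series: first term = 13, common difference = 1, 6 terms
Last term: a_n=13+(6-1)·1=18
Sum=n(a_1+a_n)/2=6(13+18)/2=93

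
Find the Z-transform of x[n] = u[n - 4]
Using the time-shift property: Z{u[n-4]}=z^(-4)*z/(z-1)
=z^(-3)/(z-1)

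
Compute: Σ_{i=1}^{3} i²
Using formula: Σ i^2 = n(n+1)(2n+1)/6 = 3·4·7/6 = 14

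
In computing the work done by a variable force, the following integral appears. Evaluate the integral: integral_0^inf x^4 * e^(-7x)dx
This is a Gamma integral. Substitute u=7x (du=7 dx):
integral_0^inf x^4*e^(-7x) dx=(1/7^5) integral_0^inf u^4*e^(-u) du
=Gamma(5)/7^5=4!/7^5=24/16807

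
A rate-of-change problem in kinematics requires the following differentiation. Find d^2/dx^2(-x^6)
Apply power rule 2 times:
d^1: -6x^5
d^2: -30x^4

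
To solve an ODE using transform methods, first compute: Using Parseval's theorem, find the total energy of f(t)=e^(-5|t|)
Parseval's theorem: E=integral |f(t)|^2 dt=(1/2pi) integral |F(omega)|^2 domega
E=integral_{-inf}^{inf} e^(-10|t|) dt=2*integral_0^inf e^(-10t) dt=2/(2*5)=1/5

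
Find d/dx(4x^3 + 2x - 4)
Power rule: d/dx(ax^n)=n·a·x^(n-1)
Term by term: 12·x^2+2

Answer: 12x^2+2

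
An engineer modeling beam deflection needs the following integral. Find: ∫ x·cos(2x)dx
By parts: u = x, dv = cos(2x) dx
du = dx, v = sin(2x)/2
= x·sin(2x)/2+cos(2x)/2²+C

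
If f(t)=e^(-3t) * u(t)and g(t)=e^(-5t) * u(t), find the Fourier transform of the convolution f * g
By the convolution theorem: F{f*g}=F(omega)*G(omega)
F(omega)=1/(3 + j*omega), G(omega)=1/(5 + j*omega)
F{f*g}=1/((3 + j*omega)(5 + j*omega))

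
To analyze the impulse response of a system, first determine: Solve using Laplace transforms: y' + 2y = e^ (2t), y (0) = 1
Take L: sY - 1+2Y = 1/(s-2)
Y(s+2) = 1/(s-2)+1
Y = 1/((s-2)(s+2))+1/(s+2)
Partial fractions: 1/((s-2)(s+2)) = (1/4)/(s-2) - (1/4)/(s+2)
So Y = (1/4)/(s-2)+(3/4)/(s+2)
Inverse Laplace transform (L^(-1){1/(s-2)} = e^(2t), L^(-1){1/(s+2)} = e^(-2t)):

Answer: y(t) = (1/4)·e^(2t)+(3/4)·e^(-2t)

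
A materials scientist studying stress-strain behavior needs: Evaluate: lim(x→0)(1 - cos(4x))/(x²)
Using 1-cos(u) ≈ u²/2 for small u:
(1-cos(4x)) ≈ (4x)²/2 = 16x²/2
So limit = 16/(2·1) = 8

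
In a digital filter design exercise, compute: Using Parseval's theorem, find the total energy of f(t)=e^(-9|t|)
Parseval's theorem: E = integral |f(t)|^2 dt = (1/2pi) integral |F(omega)|^2 domega
E = integral_{-inf}^{inf} e^(-18|t|) dt = 2*integral_0^inf e^(-18t) dt = 2/(2*9) = 1/9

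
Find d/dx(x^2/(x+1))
Quotient rule: (f/g)'=(f'g - fg')/g²
f=x^2, f'=2x
g=x+1, g'=1

Answer: (2x·(x+1) - x^2)/(x+1)²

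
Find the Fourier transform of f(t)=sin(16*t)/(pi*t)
sin(W*t)/(pi*t)=(W/pi)*sinc(W*t/pi) is the impulse response of the ideal low-pass filter with cutoff W (here W=16).
Its Fourier transform is a rectangular function:
F(omega)=1 for |omega| < 16, 0 otherwise

Answer: rect(omega/32) [i.e., 1 for |omega| < 16, 0 otherwise]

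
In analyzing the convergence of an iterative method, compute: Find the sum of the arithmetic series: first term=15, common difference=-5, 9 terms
Last term: a_n=15+(9-1)·-5=-25
Sum=n(a_1+a_n)/2=9(15+(-25))/2=-45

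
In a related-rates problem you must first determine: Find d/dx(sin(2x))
Chain rule: d/dx[sin(u)] = cos(u)·u' where u = 2x
u' = 2

Answer: 2·cos(2x)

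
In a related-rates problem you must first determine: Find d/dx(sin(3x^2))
Chain rule: d/dx[sin(u)]=cos(u)·u' where u=3x^2
u'=6x

Answer: 6x·cos(3x^2)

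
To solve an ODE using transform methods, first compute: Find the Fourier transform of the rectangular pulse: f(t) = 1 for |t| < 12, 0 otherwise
F(omega)=integral from -12 to 12 of e^(-j*omega*t) dt
=2*sin(12*omega)/omega=24*sinc(12*omega/pi)

Answer: 2*sin(12*omega)/omega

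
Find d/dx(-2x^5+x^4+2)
Power rule: d/dx(ax^n)=n·a·x^(n-1)
Term by term: -10·x^4+4·x^3

Answer: -10x^4+4x^3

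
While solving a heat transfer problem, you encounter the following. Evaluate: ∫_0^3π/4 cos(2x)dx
Antiderivative: sin(2x)/2
Evaluate at bounds: [sin(2·3π/4)/2] - [sin(2·0)/2]
= ((-1) - (0))/2 = -1/2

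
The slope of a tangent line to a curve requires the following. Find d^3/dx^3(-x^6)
Apply power rule 3 times:
d^1: -6x^5
d^2: -30x^4
d^3: -120x^3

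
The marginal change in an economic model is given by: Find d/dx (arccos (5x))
d/dx[arccos(u)]=-u'/√(1-u²), u=5x, u'=5

Answer: -5/√(1-25x²)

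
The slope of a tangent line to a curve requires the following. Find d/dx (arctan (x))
d/dx[arctan(u)]=u'/(1+u²), u=x, u'=1

Answer: 1/(1+x²)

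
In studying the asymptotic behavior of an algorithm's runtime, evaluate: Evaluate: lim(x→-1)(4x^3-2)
Polynomial is continuous, so substitute x=-1:
4·(-1)^3 - 2=-6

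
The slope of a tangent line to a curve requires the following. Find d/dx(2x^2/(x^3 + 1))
Quotient rule: (f/g)'=(f'g - fg')/g²
f=2x^2, f'=4x
g=x^3 + 1, g'=3x^2

Answer: (4x·(x^3 + 1) - 6x^4)/(x^3 + 1)²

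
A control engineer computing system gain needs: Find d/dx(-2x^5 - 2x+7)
Power rule: d/dx(ax^n)=n·a·x^(n-1)
Term by term: -10·x^4-2

Answer: -10x^4-2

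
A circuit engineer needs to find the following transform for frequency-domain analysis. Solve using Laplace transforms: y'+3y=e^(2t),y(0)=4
Take L: sY - 4 + 3Y=1/(s-2)
Y(s + 3)=1/(s-2) + 4
Y=1/((s-2)(s + 3)) + 4/(s + 3)
Partial fractions: 1/((s-2)(s + 3))=(1/5)/(s-2) - (1/5)/(s + 3)
So Y=(1/5)/(s-2) + (19/5)/(s + 3)
Inverse Laplace transform (L^(-1){1/(s-2)}=e^(2t), L^(-1){1/(s + 3)}=e^(-3t)):

Answer: y(t)=(1/5)·e^(2t) + (19/5)·e^(-3t)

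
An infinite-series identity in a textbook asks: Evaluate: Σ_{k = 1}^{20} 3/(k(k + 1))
Partial fractions: 3/(k(k + 1))=3/k - 3/(k + 1)
Telescoping sum: 3(1 - 1/21)=3·20/21

Answer: 20/7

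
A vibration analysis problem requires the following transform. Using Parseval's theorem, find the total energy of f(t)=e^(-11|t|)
Parseval's theorem: E=integral |f(t)|^2 dt=(1/2pi) integral |F(omega)|^2 domega
E=integral_{-inf}^{inf} e^(-22|t|) dt=2 * integral_0^inf e^(-22t) dt=2/(2 * 11)=1/11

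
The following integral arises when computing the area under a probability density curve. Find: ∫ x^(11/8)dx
Power rule: ∫ x^(11/8) dx = x^(19/8)/(19/8) + C

Answer: (8/19)·x^(19/8) + C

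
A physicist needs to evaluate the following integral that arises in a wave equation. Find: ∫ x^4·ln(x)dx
By parts: u = ln(x), dv = x^4 dx
du = 1/x dx, v = x^5/5
= x^5·ln(x)/5 - ∫ x^4/5 dx
= x^5·ln(x)/5 - x^5/25+C

Answer: x^5(ln(x)/5-1/25)+C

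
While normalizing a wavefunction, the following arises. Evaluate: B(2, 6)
B(x,y) = Γ(x)Γ(y)/Γ(x+y) = (x-1)!(y-1)!/(x+y-1)!
B(2,6) = 1!·5!/7! = 1/42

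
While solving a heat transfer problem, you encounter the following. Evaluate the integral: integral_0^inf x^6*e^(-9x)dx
This is a Gamma integral. Substitute u=9x (du=9 dx):
integral_0^inf x^6 * e^(-9x) dx=(1/9^7) integral_0^inf u^6 * e^(-u) du
=Gamma(7)/9^7=6!/9^7=720/4782969

Answer: 80/531441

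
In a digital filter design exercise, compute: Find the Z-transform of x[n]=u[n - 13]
Using the time-shift property: Z{u[n-13]}=z^(-13)*z/(z-1)
=z^(-12)/(z-1)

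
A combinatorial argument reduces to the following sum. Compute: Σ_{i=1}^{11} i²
Using formula: Σ i^2 = n(n + 1)(2n + 1)/6 = 11·12·23/6 = 506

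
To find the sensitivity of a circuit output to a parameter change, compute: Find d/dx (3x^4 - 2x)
Power rule: d/dx(ax^n)=n·a·x^(n-1)
Term by term: 12·x^3 - 2

Answer: 12x^3 - 2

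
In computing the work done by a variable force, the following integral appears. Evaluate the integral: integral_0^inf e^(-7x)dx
integral_0^inf e^(-7x) dx=[-1/7 * e^(-7x)]_0^inf
=0 - (-1/7)=1/7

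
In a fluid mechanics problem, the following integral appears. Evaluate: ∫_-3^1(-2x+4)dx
Step 1: Find antiderivative F(x) = -x^2+4x
Step 2: F(1) - F(-3) = 3 - (-21) = 24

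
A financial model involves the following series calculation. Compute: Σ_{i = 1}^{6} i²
Using formula: Σ i^2 = n(n+1)(2n+1)/6 = 6·7·13/6 = 91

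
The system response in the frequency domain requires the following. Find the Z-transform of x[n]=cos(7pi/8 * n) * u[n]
Z{cos(w0*n)*u[n]}=z(z - cos(w0))/(z^2-2z*cos(w0)+1)
With w0=7pi/8: X(z)=z(z - cos(7pi/8))/(z^2-2z*cos(7pi/8)+1)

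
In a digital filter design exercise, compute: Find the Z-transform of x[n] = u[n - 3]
Using the time-shift property: Z{u[n-3]}=z^(-3)*z/(z-1)
=z^(-2)/(z-1)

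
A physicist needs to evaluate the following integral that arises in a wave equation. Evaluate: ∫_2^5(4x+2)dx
Step 1: Find antiderivative F(x)=2x^2 + 2x
Step 2: F(5) - F(2)=60 - (12)=48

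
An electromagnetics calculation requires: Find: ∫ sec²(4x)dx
Since d/dx[tan(4x)]=4sec²(4x), integral=tan(4x)/4+C

Answer: (1/4)tan(4x)+C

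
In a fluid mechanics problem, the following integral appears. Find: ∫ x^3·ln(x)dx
By parts: u = ln(x), dv = x^3 dx
du = 1/x dx, v = x^4/4
= x^4·ln(x)/4 - ∫ x^3/4 dx
= x^4·ln(x)/4 - x^4/16 + C

Answer: x^4(ln(x)/4 - 1/16) + C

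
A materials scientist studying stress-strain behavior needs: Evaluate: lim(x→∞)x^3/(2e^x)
Apply L'Hôpital 3 times (∞/∞ each time):
Eventually get 3!/(2e^x) → 0

Answer: 0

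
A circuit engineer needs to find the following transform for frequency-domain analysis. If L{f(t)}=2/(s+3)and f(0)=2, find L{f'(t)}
L{f'(t)} = s·F(s) - f(0) = 2s/(s+3)-2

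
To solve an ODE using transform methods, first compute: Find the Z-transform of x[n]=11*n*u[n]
Z{n * u[n]} = z/(z-1)^2
By linearity: Z{11 * n * u[n]} = 11z/(z-1)^2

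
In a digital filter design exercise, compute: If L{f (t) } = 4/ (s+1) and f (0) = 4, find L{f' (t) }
L{f'(t)} = s·F(s) - f(0) = 4s/(s+1)-4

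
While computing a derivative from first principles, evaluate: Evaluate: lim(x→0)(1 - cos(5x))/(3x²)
Using 1-cos(u) ≈ u²/2 for small u:
(1-cos(5x)) ≈ (5x)²/2 = 25x²/2
So limit = 25/(2·3) = 25/6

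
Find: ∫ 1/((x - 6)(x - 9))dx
Partial fractions: 1/((x-6)(x-9))=A/(x-6) + B/(x-9)
A=-1/3, B=1/3
∫ [-1/3· 1/(x-6) + 1/3· 1/(x-9)] dx
=(1/3)[ln|x-9| - ln|x-6|] + C

Answer: (1/3)·ln|(x-9)/(x-6)| + C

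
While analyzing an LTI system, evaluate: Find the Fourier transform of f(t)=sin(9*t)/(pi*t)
sin(W*t)/(pi*t) = (W/pi)*sinc(W*t/pi) is the impulse response of the ideal low-pass filter with cutoff W (here W = 9).
Its Fourier transform is a rectangular function:
F(omega) = 1 for |omega| < 9, 0 otherwise

Answer: rect(omega/18) [i.e., 1 for |omega| < 9, 0 otherwise]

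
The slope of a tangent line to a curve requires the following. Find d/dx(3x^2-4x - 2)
Power rule: d/dx(ax^n) = n·a·x^(n-1)
Term by term: 6·x - 4

Answer: 6x - 4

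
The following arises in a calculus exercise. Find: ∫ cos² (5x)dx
Using identity cos²(u) = (1+cos(2u))/2:
∫ (1+cos(10x))/2 dx = x/2+sin(10x)/20+C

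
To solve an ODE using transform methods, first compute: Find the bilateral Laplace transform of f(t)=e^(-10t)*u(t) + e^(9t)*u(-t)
For e^(-10t)*u(t): L = 1/(s+10), Re(s) > -10
For e^(9t)*u(-t): L = -1/(s-9), Re(s) < 9
Combined: F(s) = 1/(s+10)-1/(s-9), -10 < Re(s) < 9

Answer: 1/(s+10)-1/(s-9), ROC: -10 < Re(s) < 9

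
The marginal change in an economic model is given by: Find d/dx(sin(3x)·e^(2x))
Product rule: (fg)' = f'g+fg'
f = sin(3x), f' = 3·cos(3x)
g = e^(2x), g' = 2·e^(2x)

Answer: 3·cos(3x)·e^(2x)+2·sin(3x)·e^(2x)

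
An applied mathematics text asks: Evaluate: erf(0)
erf(0) = 0 (error function is odd and erf(0) = 0 by definition)

Answer: 0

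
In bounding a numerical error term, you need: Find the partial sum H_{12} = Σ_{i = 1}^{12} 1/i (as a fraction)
H_12=1 + 1/2 + 1/3 + ... + 1/12
=86021/27720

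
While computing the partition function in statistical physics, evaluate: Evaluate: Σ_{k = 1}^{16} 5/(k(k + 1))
Partial fractions: 5/(k(k + 1))=5/k - 5/(k + 1)
Telescoping sum: 5(1 - 1/17)=5·16/17

Answer: 80/17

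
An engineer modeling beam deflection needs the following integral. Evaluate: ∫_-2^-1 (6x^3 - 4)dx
Step 1: Find antiderivative F(x)=(3/2)x^4-4x
Step 2: F(-1) - F(-2)=11/2 - (32)=-53/2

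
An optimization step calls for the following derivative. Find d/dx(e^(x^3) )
Chain rule: d/dx[e^u] = e^u · u' where u = x^3
u' = 3x^2

Answer: 3x^2·e^(x^3)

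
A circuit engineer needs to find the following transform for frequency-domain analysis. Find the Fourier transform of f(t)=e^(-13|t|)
Using the standard pair: F{e^(-a|t|)} = 2a/(a^2 + omega^2)
With a = 13: F(omega) = 26/(169 + omega^2)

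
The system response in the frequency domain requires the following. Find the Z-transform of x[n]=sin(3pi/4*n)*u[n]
Z{sin(w0*n)*u[n]} = z*sin(w0)/(z^2 - 2z*cos(w0) + 1)
With w0 = 3pi/4: X(z) = z*sin(3pi/4)/(z^2 - 2z*cos(3pi/4) + 1)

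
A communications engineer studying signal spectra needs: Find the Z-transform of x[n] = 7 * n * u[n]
Z{n * u[n]} = z/(z-1)^2
By linearity: Z{7 * n * u[n]} = 7z/(z-1)^2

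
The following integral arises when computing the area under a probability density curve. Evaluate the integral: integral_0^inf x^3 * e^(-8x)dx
This is a Gamma integral. Substitute u = 8x (du = 8 dx):
integral_0^inf x^3*e^(-8x) dx = (1/8^4) integral_0^inf u^3*e^(-u) du
= Gamma(4)/8^4 = 3!/8^4 = 6/4096

Answer: 3/2048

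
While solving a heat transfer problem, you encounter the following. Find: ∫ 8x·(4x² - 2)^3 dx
Let u = 4x² - 2, du = 8x dx
∫ u^3 du = u^4/4+C

Answer: (4x² - 2)^4/4+C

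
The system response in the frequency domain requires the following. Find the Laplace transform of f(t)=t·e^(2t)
L{t·e^(at)} = 1/(s-a)²
L{t·e^(2t)} = 1/(s-2)²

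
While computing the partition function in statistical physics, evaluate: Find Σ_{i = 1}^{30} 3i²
= 3·n(n + 1)(2n + 1)/6 = 3·30·31·61/6 = 28365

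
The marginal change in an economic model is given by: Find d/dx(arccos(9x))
d/dx[arccos(u)] = -u'/√(1-u²), u = 9x, u' = 9

Answer: -9/√(1 - 81x²)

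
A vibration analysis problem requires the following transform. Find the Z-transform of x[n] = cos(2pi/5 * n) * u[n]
Z{cos(w0 * n) * u[n]} = z(z - cos(w0))/(z^2 - 2z * cos(w0) + 1)
With w0 = 2pi/5: X(z) = z(z - cos(2pi/5))/(z^2 - 2z * cos(2pi/5) + 1)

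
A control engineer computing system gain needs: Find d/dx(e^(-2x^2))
Chain rule: d/dx[e^u] = e^u · u' where u = -2x^2
u' = -4x

Answer: -4x·e^(-2x^2)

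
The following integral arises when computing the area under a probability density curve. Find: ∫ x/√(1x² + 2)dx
Let u = x²+2, du = 2x dx
∫ (1/2)·u^(-1/2) du = √u+C

Answer: √(x²+2)+C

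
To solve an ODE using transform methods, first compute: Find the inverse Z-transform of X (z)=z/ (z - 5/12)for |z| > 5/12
Standard pair: z/(z-a) <-> a^n*u[n] for causal signals
With a = 5/12: x[n] = (5/12)^n*u[n]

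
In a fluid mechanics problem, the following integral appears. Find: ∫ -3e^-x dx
Since d/dx[e^-x]=- e^-x, we get 3e^-x + C

Answer: 3e^-x + C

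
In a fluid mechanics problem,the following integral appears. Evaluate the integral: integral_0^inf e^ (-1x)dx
integral_0^inf e^(-1x) dx = [-1/1 * e^(-1x)]_0^inf
= 0 - (-1/1) = 1/1

Answer: 1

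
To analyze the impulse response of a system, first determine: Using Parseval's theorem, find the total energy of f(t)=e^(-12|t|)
Parseval's theorem: E = integral |f(t)|^2 dt = (1/2pi) integral |F(omega)|^2 domega
E = integral_{-inf}^{inf} e^(-24|t|) dt = 2*integral_0^inf e^(-24t) dt = 2/(2*12) = 1/12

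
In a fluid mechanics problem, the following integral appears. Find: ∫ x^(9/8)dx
Power rule: ∫ x^(9/8) dx=x^(17/8)/(17/8) + C

Answer: (8/17)·x^(17/8) + C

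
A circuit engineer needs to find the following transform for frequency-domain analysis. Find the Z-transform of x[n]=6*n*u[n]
Z{n * u[n]}=z/(z-1)^2
By linearity: Z{6 * n * u[n]}=6z/(z-1)^2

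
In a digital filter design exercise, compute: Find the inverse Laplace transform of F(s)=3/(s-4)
L^(-1){3/(s-a)}=c·e^(at)
Here a=4, c=3

Answer: 3e^(4t)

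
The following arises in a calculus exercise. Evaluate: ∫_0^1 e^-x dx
Antiderivative: -e^-x
Evaluate: -(e^-1 - 1)

Answer: (e^-1 - 1)/(-1)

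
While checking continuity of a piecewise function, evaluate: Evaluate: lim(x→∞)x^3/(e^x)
Apply L'Hôpital 3 times (∞/∞ each time):
Eventually get 3!/(e^x) → 0

Answer: 0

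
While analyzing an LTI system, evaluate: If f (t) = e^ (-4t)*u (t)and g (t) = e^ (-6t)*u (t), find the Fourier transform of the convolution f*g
By the convolution theorem: F{f * g} = F(omega) * G(omega)
F(omega) = 1/(4+j * omega), G(omega) = 1/(6+j * omega)
F{f * g} = 1/((4+j * omega)(6+j * omega))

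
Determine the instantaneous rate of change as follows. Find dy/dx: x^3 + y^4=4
Differentiate: 3x^2+4y^3·(dy/dx) = 0
dy/dx = -3x^2/(4y^3)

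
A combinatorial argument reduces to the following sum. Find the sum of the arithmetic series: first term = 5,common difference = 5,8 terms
Last term: a_n = 5 + (8 - 1)·5 = 40
Sum = n(a_1 + a_n)/2 = 8(5 + 40)/2 = 180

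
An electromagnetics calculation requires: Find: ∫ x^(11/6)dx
Power rule: ∫ x^(11/6) dx=x^(17/6)/(17/6) + C

Answer: (6/17)·x^(17/6) + C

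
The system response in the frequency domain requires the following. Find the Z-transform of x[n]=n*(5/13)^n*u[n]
Using the property Z{n * a^n * u[n]} = az/(z-a)^2
With a = 5/13: X(z) = (5/13)z/(z - 5/13)^2, |z| > 5/13

Answer: (5/13)z/(z - 5/13)^2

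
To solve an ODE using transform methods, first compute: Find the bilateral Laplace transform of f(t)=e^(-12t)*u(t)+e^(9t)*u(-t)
For e^(-12t)*u(t): L = 1/(s+12), Re(s) > -12
For e^(9t)*u(-t): L = -1/(s-9), Re(s) < 9
Combined: F(s) = 1/(s+12)-1/(s-9), -12 < Re(s) < 9

Answer: 1/(s+12)-1/(s-9), ROC: -12 < Re(s) < 9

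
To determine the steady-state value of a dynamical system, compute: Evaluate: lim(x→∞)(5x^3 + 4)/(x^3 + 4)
Divide numerator and denominator by x^3:
lim (5+4/x^3)/(1+4/x^3) = 5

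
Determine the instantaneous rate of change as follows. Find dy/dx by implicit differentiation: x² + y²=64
Differentiate both sides: 2x+2y·(dy/dx) = 0
Solve: dy/dx = -2x/(2y) = -x/y

Answer: dy/dx = -x/y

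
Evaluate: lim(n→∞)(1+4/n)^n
This is the definition of e^4: lim(1+4/n)^n = e^4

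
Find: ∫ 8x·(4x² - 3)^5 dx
Let u = 4x² - 3, du = 8x dx
∫ u^5 du = u^6/6 + C

Answer: (4x² - 3)^6/6 + C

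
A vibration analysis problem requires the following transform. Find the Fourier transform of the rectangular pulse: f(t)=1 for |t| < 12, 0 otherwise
F(omega) = integral from -12 to 12 of e^(-j * omega * t) dt
= 2 * sin(12 * omega)/omega = 24 * sinc(12 * omega/pi)

Answer: 2 * sin(12 * omega)/omega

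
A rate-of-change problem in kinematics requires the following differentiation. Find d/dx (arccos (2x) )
d/dx[arccos(u)] = -u'/√(1-u²), u = 2x, u' = 2

Answer: -2/√(1-4x²)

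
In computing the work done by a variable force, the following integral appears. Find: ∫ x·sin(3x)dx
By parts: u=x, dv=sin(3x) dx
du=dx, v=-cos(3x)/3
=-x·cos(3x)/3+sin(3x)/3²+C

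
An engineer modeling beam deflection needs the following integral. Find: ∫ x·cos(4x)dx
By parts: u=x, dv=cos(4x) dx
du=dx, v=sin(4x)/4
=x·sin(4x)/4+cos(4x)/4²+C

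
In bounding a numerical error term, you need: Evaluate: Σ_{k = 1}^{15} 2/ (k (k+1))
Partial fractions: 2/(k(k + 1)) = 2/k - 2/(k + 1)
Telescoping sum: 2(1 - 1/16) = 2·15/16

Answer: 15/8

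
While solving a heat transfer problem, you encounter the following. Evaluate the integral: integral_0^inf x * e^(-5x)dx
This is a Gamma integral. Substitute u=5x (du=5 dx):
integral_0^inf x*e^(-5x) dx=(1/5^2) integral_0^inf u^1*e^(-u) du
=Gamma(2)/5^2=1!/5^2=1/25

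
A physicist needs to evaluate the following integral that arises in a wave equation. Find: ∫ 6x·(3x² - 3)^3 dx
Let u=3x² - 3, du=6x dx
∫ u^3 du=u^4/4+C

Answer: (3x² - 3)^4/4+C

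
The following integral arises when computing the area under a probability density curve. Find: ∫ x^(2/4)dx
Power rule: ∫ x^(1/2) dx=x^(3/2)/(3/2)+C

Answer: (2/3)·x^(3/2)+C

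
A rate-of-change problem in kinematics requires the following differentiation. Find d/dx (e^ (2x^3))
Chain rule: d/dx[e^u] = e^u · u' where u = 2x^3
u' = 6x^2

Answer: 6x^2·e^(2x^3)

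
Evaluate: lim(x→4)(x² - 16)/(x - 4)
Factor: (x² - 16) = (x-4)(x + 4)
Cancel (x-4): lim(x→4) (x + 4) = 8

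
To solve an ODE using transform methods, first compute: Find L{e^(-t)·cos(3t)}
First shifting: L{e^(at)f(t)} = F(s-a)
L{cos(3t)} = s/(s² + 9)
Shift: (s + 1)/((s + 1)² + 9)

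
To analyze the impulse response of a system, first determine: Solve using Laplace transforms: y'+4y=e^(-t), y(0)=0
Take L: sY - 0 + 4Y=1/(s + 1)
Y(s + 4)=1/(s + 1) + 0
Y=1/((s + 1)(s + 4)) + 0/(s + 4)
Partial fractions: 1/((s + 1)(s + 4))=(1/3)/(s + 1) - (1/3)/(s + 4)
So Y=(1/3)/(s + 1) - (1/3)/(s + 4)
Inverse Laplace transform (L^(-1){1/(s + 1)}=e^(-t), L^(-1){1/(s + 4)}=e^(-4t)):

Answer: y(t)=(1/3)·e^(-t) - (1/3)·e^(-4t)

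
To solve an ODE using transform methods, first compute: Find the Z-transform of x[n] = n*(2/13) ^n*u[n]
Using the property Z{n * a^n * u[n]}=az/(z-a)^2
With a=2/13: X(z)=(2/13)z/(z - 2/13)^2, |z| > 2/13

Answer: (2/13)z/(z - 2/13)^2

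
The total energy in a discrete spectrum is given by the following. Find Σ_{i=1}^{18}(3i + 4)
= 3·Σ i+4·18 = 3·171+72 = 585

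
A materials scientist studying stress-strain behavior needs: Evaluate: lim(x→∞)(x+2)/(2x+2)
Divide numerator and denominator by x:
lim (1 + 2/x)/(2 + 2/x) = 1/2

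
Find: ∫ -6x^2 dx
Using power rule: ∫ -6x^2 dx=-6/3 x^3 + C=-2x^3 + C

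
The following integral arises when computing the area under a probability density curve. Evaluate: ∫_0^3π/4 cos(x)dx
Antiderivative: sin(x)
Evaluate at bounds: [sin(1·3π/4)/1] - [sin(1·0)/1]
= ((√2/2) - (0))/1 = √2/2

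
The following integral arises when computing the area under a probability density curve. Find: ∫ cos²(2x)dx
Using identity cos²(u) = (1+cos(2u))/2:
∫ (1+cos(4x))/2 dx = x/2+sin(4x)/8+C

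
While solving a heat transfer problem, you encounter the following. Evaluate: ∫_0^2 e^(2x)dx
Antiderivative: (1/2)e^(2x)
Evaluate: (1/2)(e^4 - 1)

Answer: (e^4 - 1)/2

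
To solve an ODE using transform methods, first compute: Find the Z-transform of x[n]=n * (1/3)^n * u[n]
Using the property Z{n * a^n * u[n]} = az/(z-a)^2
With a = 1/3: X(z) = (1/3)z/(z - 1/3)^2, |z| > 1/3

Answer: (1/3)z/(z - 1/3)^2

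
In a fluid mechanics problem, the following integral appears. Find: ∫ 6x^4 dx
Using power rule: ∫ 6x^4 dx = 6/5 x^5 + C = (6/5)x^5 + C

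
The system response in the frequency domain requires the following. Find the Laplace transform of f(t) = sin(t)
L{sin(wt)} = w/(s² + w²)
L{sin(t)} = 1/(s² + 1)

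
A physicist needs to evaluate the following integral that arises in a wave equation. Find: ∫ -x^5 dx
Using power rule: ∫ -x^5 dx=-1/6 x^6+C=(-1/6)x^6+C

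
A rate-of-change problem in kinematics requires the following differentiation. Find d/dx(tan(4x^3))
Chain rule: d/dx[tan(u)] = sec²(u)·u' where u = 4x^3
u' = 12x^2

Answer: 12x^2·sec²(4x^3)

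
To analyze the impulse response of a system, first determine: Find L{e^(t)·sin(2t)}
First shifting: L{e^(at)f(t)} = F(s-a)
L{sin(2t)} = 2/(s²+4)
Shift: 2/((s-1)²+4)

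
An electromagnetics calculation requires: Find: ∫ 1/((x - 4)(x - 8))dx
Partial fractions: 1/((x-4)(x-8)) = A/(x-4) + B/(x-8)
A = -1/4, B = 1/4
∫ [-1/4· 1/(x-4) + 1/4· 1/(x-8)] dx
= (1/4)[ln|x-8| - ln|x-4|] + C

Answer: (1/4)·ln|(x-8)/(x-4)| + C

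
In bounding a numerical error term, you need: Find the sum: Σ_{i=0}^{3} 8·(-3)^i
Geometric series: S = a(1 - r^n)/(1 - r)
a = 8, r = -3, n = 4
S = 8(1-81)/4 = -160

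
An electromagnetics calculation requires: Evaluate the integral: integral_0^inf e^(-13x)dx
integral_0^inf e^(-13x) dx=[-1/13 * e^(-13x)]_0^inf
=0 - (-1/13)=1/13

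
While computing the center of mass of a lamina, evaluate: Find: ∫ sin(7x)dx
Using substitution u=7x: ∫ sin(u) du/7=-cos(u)/7+C

Answer: (-1/7)cos(7x)+C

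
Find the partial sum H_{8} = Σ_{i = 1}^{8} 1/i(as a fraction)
H_8=1+1/2+1/3+...+1/8
=761/280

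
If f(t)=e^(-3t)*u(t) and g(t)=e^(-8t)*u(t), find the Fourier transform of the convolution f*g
By the convolution theorem: F{f*g} = F(omega)*G(omega)
F(omega) = 1/(3 + j*omega), G(omega) = 1/(8 + j*omega)
F{f*g} = 1/((3 + j*omega)(8 + j*omega))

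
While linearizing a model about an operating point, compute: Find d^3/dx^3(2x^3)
Apply power rule 3 times:
d^1: 6x^2
d^2: 12x
d^3: 12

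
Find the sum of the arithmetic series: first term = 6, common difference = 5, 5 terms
Last term: a_n = 6 + (5 - 1)·5 = 26
Sum = n(a_1 + a_n)/2 = 5(6 + 26)/2 = 80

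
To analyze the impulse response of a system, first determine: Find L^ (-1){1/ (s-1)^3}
L^(-1){1/(s-a)^n} = t^(n-1)·e^(at)/(n-1)!
Here a = 1, n = 3: t^2·e^(t)/2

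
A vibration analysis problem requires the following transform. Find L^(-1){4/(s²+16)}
L^(-1){w/(s²+w²)} = sin(wt)
Here w = 4

Answer: sin(4t)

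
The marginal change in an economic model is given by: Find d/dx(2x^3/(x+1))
Quotient rule: (f/g)'=(f'g - fg')/g²
f=2x^3, f'=6x^2
g=x+1, g'=1

Answer: (6x^2·(x+1)-2x^3)/(x+1)²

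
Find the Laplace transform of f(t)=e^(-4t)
L{e^(at)} = 1/(s-a)
L{e^(-4t)} = 1/(s+4)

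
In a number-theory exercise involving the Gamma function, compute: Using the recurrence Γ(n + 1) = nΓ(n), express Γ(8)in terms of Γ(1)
Γ(8)=7Γ(7)=7·6Γ(6)=...=7!·Γ(1)=5040·Γ(1)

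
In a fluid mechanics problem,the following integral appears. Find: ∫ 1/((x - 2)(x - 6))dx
Partial fractions: 1/((x-2)(x-6))=A/(x-2)+B/(x-6)
A=-1/4, B=1/4
∫ [-1/4· 1/(x-2)+1/4· 1/(x-6)] dx
=(1/4)[ln|x-6| - ln|x-2|]+C

Answer: (1/4)·ln|(x-6)/(x-2)|+C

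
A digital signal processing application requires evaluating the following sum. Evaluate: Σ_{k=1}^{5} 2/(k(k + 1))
Partial fractions: 2/(k(k + 1)) = 2/k - 2/(k + 1)
Telescoping sum: 2(1 - 1/6) = 2·5/6

Answer: 5/3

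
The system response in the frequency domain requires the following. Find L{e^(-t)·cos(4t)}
First shifting: L{e^(at)f(t)}=F(s-a)
L{cos(4t)}=s/(s² + 16)
Shift: (s + 1)/((s + 1)² + 16)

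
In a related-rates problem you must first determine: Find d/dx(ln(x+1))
Chain rule: d/dx[ln(u)] = u'/u where u = x+1
u' = 1

Answer: (1)/(x+1)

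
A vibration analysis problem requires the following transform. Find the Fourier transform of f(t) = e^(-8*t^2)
The Fourier transform of a Gaussian e^(-a * t^2) is sqrt(pi/a) * e^(-omega^2/(4a)).
With a = 8: F(omega) = sqrt(pi/8) * e^(-omega^2/32)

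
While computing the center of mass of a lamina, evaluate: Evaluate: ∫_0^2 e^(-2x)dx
Antiderivative: (1/(-2))e^(-2x)
Evaluate: (1/(-2))(e^-4-1)

Answer: (e^-4-1)/(-2)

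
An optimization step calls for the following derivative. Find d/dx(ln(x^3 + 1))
Chain rule: d/dx[ln(u)]=u'/u where u=x^3 + 1
u'=3x^2

Answer: (3x^2)/(x^3 + 1)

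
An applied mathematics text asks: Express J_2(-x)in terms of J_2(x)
For integer n: J_n(-x) = (-1)^n J_n(x)
With n = 2: J_2(-x) = (-1)^2 J_2(x) = J_2(x)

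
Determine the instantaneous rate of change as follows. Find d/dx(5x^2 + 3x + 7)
Power rule: d/dx(ax^n) = n·a·x^(n-1)
Term by term: 10·x+3

Answer: 10x+3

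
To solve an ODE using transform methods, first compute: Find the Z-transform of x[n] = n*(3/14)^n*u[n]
Using the property Z{n*a^n*u[n]} = az/(z-a)^2
With a = 3/14: X(z) = (3/14)z/(z - 3/14)^2, |z| > 3/14

Answer: (3/14)z/(z - 3/14)^2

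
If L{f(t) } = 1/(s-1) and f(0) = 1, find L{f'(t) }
L{f'(t)}=s·F(s) - f(0)=s/(s-1) - 1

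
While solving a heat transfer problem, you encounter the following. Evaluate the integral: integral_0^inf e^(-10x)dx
integral_0^inf e^(-10x) dx = [-1/10*e^(-10x)]_0^inf
= 0 - (-1/10) = 1/10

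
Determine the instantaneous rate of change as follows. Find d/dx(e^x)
Chain rule: d/dx[e^u] = e^u · u' where u = x
u' = 1

Answer: 1·e^x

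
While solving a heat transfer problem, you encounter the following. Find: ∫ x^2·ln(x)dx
By parts: u=ln(x), dv=x^2 dx
du=1/x dx, v=x^3/3
=x^3·ln(x)/3 - ∫ x^2/3 dx
=x^3·ln(x)/3 - x^3/9 + C

Answer: x^3(ln(x)/3 - 1/9) + C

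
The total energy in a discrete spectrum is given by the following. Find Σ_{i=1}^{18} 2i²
= 2·n(n+1)(2n+1)/6 = 2·18·19·37/6 = 4218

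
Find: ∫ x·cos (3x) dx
By parts: u = x, dv = cos(3x) dx
du = dx, v = sin(3x)/3
= x·sin(3x)/3 + cos(3x)/3² + C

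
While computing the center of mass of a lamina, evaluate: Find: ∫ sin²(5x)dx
Using identity sin²(u)=(1 - cos(2u))/2:
∫ (1 - cos(10x))/2 dx=x/2 - sin(10x)/20 + C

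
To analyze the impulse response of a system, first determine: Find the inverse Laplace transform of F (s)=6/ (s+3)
L^(-1){6/(s-a)} = c·e^(at)
Here a = -3, c = 6

Answer: 6e^(-3t)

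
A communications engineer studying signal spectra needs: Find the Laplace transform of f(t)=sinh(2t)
L{sinh(at)}=a/(s²-a²)
L{sinh(2t)}=2/(s²-4)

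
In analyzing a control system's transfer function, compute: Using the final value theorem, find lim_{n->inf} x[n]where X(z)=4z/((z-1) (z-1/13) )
Final value theorem: lim x[n] = lim_{z->1} (z-1) * X(z)
(z-1) * X(z) = 4z/(z-1/13)
As z->1: 4/(1-1/13) = 4/(12/13) = 13/3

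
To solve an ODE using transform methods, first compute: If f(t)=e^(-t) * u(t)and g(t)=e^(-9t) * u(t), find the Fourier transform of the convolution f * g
By the convolution theorem: F{f * g} = F(omega) * G(omega)
F(omega) = 1/(1+j * omega), G(omega) = 1/(9+j * omega)
F{f * g} = 1/((1+j * omega)(9+j * omega))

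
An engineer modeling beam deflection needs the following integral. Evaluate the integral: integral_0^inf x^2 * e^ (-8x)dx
This is a Gamma integral. Substitute u=8x (du=8 dx):
integral_0^inf x^2*e^(-8x) dx=(1/8^3) integral_0^inf u^2*e^(-u) du
=Gamma(3)/8^3=2!/8^3=2/512

Answer: 1/256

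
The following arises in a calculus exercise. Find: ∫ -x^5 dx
Using power rule: ∫ -x^5 dx = -1/6 x^6+C = (-1/6)x^6+C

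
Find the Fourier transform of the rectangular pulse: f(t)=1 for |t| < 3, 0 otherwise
F(omega) = integral from -3 to 3 of e^(-j * omega * t) dt
= 2 * sin(3 * omega)/omega = 6 * sinc(3 * omega/pi)

Answer: 2 * sin(3 * omega)/omega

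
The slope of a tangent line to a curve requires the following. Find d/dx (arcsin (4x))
d/dx[arcsin(u)] = u'/√(1-u²), u = 4x, u' = 4

Answer: 4/√(1-16x²)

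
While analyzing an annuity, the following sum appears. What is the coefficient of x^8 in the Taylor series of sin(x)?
sin(x) has only odd powers. Coefficient of x^8 = 0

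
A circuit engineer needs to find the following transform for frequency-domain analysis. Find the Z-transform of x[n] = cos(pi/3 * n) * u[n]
Z{cos(w0 * n) * u[n]} = z(z - cos(w0))/(z^2-2z * cos(w0)+1)
With w0 = pi/3: X(z) = z(z - cos(pi/3))/(z^2-2z * cos(pi/3)+1)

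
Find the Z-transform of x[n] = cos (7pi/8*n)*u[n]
Z{cos(w0*n)*u[n]}=z(z - cos(w0))/(z^2 - 2z*cos(w0) + 1)
With w0=7pi/8: X(z)=z(z - cos(7pi/8))/(z^2 - 2z*cos(7pi/8) + 1)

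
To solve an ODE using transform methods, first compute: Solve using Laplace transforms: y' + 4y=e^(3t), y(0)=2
Take L: sY - 2 + 4Y=1/(s-3)
Y(s + 4)=1/(s-3) + 2
Y=1/((s-3)(s + 4)) + 2/(s + 4)
Partial fractions: 1/((s-3)(s + 4))=(1/7)/(s-3) - (1/7)/(s + 4)
So Y=(1/7)/(s-3) + (13/7)/(s + 4)
Inverse Laplace transform (L^(-1){1/(s-3)}=e^(3t), L^(-1){1/(s + 4)}=e^(-4t)):

Answer: y(t)=(1/7)·e^(3t) + (13/7)·e^(-4t)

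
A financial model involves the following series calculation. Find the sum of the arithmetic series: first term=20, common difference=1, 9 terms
Last term: a_n=20 + (9 - 1)·1=28
Sum=n(a_1 + a_n)/2=9(20 + 28)/2=216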